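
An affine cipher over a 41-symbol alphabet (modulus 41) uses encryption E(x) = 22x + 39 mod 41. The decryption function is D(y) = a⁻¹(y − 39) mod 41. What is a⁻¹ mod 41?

28

Extended Euclidean algorithm:
41 = 1*22 + 19
22 = 1*19 + 3
19 = 6*3 + 1
3 = 3*1 + 0
Since gcd(22, 41) = 1, back-substitute to write 1 as a combination:
1 = 19 − 6·3
1 = −6·22 + 7·19
1 = 7·41 − 13·22
Thus 22·(-13) ≡ 1 (mod 41); reducing, -13 mod 41 = 28.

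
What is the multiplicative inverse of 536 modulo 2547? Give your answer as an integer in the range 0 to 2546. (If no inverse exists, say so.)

632

Extended Euclidean algorithm:
2547 = 4×536 + 403
536 = 1×403 + 133
403 = 3×133 + 4
133 = 33×4 + 1
4 = 4×1 + 0
The gcd is 1. Working backward:
1 = 133 − 33·4
1 = −33·403 + 100·133
1 = 100·536 − 133·403
1 = −133·2547 + 632·536
So 536·632 ≡ 1 (mod 2547).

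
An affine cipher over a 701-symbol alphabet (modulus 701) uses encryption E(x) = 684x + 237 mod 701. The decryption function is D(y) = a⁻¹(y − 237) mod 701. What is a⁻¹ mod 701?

536

gcd(701, 684) by repeated division:
701 = 1×684 + 17
684 = 40×17 + 4
17 = 4×4 + 1
4 = 4×1 + 0
The gcd is 1. Working backward:
1 = 17 − 4·4
1 = −4·684 + 161·17
1 = 161·701 − 165·684
Hence 684⁻¹ ≡ -165 ≡ 536 (mod 701).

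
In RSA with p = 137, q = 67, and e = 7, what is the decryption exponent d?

3847

φ(n) = (p−1)(q−1) = 136·66 = 8976.
Need d with 7·d ≡ 1 (mod 8976). Apply the extended Euclidean algorithm:
8976 = 1282*7 + 2
7 = 3*2 + 1
2 = 2*1 + 0
Back-substitute:
1 = 7 − 3·2
1 = −3·8976 + 3847·7
So 7·3847 ≡ 1 (mod 8976), hence d = 3847.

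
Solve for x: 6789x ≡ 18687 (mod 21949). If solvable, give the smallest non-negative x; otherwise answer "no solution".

First find gcd(6789, 21949):
21949 = 3×6789 + 1582
6789 = 4×1582 + 461
1582 = 3×461 + 199
461 = 2×199 + 63
199 = 3×63 + 10
63 = 6×10 + 3
10 = 3×3 + 1
3 = 3×1 + 0
gcd = 1, so a unique solution mod 21949 exists.
Back-substitute for the Bézout coefficients:
1 = 10 − 3·3
1 = −3·63 + 19·10
1 = 19·199 − 60·63
1 = −60·461 + 139·199
1 = 139·1582 − 477·461
1 = −477·6789 + 2047·1582
1 = 2047·21949 − 6618·6789
So 6789·(-6618) ≡ 1 (mod 21949), giving 6789⁻¹ ≡ 15331.
x ≡ 6789⁻¹·18687 ≡ 15331·18687 ≡ 12049 (mod 21949).

12049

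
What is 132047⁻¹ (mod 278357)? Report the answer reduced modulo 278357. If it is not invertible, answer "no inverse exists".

Run Euclid on (278357, 132047):
278357 = 2*132047 + 14263
132047 = 9*14263 + 3680
14263 = 3*3680 + 3223
3680 = 1*3223 + 457
3223 = 7*457 + 24
457 = 19*24 + 1
24 = 24*1 + 0
Since gcd(132047, 278357) = 1, back-substitute to write 1 as a combination:
1 = 457 − 19·24
1 = −19·3223 + 134·457
1 = 134·3680 − 153·3223
1 = −153·14263 + 593·3680
1 = 593·132047 − 5490·14263
1 = −5490·278357 + 11573·132047
So 132047·11573 ≡ 1 (mod 278357).

11573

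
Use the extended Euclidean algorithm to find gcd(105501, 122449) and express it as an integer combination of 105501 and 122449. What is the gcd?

Repeated division:
122449 = 1*105501 + 16948
105501 = 6*16948 + 3813
16948 = 4*3813 + 1696
3813 = 2*1696 + 421
1696 = 4*421 + 12
421 = 35*12 + 1
12 = 12*1 + 0
gcd(105501, 122449) = 1.
Back-substituting:
1 = 421 − 35·12
1 = −35·1696 + 141·421
1 = 141·3813 − 317·1696
1 = −317·16948 + 1409·3813
1 = 1409·105501 − 8771·16948
1 = −8771·122449 + 10180·105501
So 1 = (-8771)·122449 + (10180)·105501.

1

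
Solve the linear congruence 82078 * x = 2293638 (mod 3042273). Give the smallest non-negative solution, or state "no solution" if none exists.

839268

First find gcd(82078, 3042273):
3042273 = 37*82078 + 5387
82078 = 15*5387 + 1273
5387 = 4*1273 + 295
1273 = 4*295 + 93
295 = 3*93 + 16
93 = 5*16 + 13
16 = 1*13 + 3
13 = 4*3 + 1
3 = 3*1 + 0
gcd = 1, so a unique solution mod 3042273 exists.
Back-substitute for the Bézout coefficients:
1 = 13 − 4·3
1 = −4·16 + 5·13
1 = 5·93 − 29·16
1 = −29·295 + 92·93
1 = 92·1273 − 397·295
1 = −397·5387 + 1680·1273
1 = 1680·82078 − 25597·5387
1 = −25597·3042273 + 948769·82078
So 82078·(948769) ≡ 1 (mod 3042273), giving 82078⁻¹ ≡ 948769.
x ≡ 82078⁻¹·2293638 ≡ 948769·2293638 ≡ 839268 (mod 3042273).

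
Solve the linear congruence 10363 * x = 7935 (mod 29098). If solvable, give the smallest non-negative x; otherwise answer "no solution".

22621

First find gcd(10363, 29098):
29098 = 2·10363 + 8372
10363 = 1·8372 + 1991
8372 = 4·1991 + 408
1991 = 4·408 + 359
408 = 1·359 + 49
359 = 7·49 + 16
49 = 3·16 + 1
16 = 16·1 + 0
gcd = 1, so a unique solution mod 29098 exists.
Back-substitute for the Bézout coefficients:
1 = 49 − 3·16
1 = −3·359 + 22·49
1 = 22·408 − 25·359
1 = −25·1991 + 122·408
1 = 122·8372 − 513·1991
1 = −513·10363 + 635·8372
1 = 635·29098 − 1783·10363
So 10363·(-1783) ≡ 1 (mod 29098), giving 10363⁻¹ ≡ 27315.
x ≡ 10363⁻¹·7935 ≡ 27315·7935 ≡ 22621 (mod 29098).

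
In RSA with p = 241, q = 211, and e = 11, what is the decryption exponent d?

27491

φ(n) = (p−1)(q−1) = 240·210 = 50400.
Need d with 11·d ≡ 1 (mod 50400). Apply the extended Euclidean algorithm:
50400 = 4581×11 + 9
11 = 1×9 + 2
9 = 4×2 + 1
2 = 2×1 + 0
Back-substitute:
1 = 9 − 4·2
1 = −4·11 + 5·9
1 = 5·50400 − 22909·11
So 11·(-22909) ≡ 1 (mod 50400), hence d ≡ -22909 ≡ 27491 (mod 50400).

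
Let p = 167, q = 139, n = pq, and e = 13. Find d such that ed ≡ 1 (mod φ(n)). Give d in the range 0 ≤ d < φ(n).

10573

φ(n) = (p−1)(q−1) = 166·138 = 22908.
Need d with 13·d ≡ 1 (mod 22908). Apply the extended Euclidean algorithm:
22908 = 1762·13 + 2
13 = 6·2 + 1
2 = 2·1 + 0
Back-substitute:
1 = 13 − 6·2
1 = −6·22908 + 10573·13
So 13·10573 ≡ 1 (mod 22908), hence d = 10573.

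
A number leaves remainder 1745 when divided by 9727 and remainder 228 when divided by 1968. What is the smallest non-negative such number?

Write x = 1745 + 9727·k. Then 9727·k ≡ 228 − 1745 ≡ 451 (mod 1968).
Need 9727⁻¹ mod 1968. Extended Euclid on (1968, 1855):
1968 = 1*1855 + 113
1855 = 16*113 + 47
113 = 2*47 + 19
47 = 2*19 + 9
19 = 2*9 + 1
9 = 9*1 + 0
Back-substitute:
1 = 19 − 2·9
1 = −2·47 + 5·19
1 = 5·113 − 12·47
1 = −12·1855 + 197·113
1 = 197·1968 − 209·1855
9727⁻¹ ≡ 1759 (mod 1968), so k ≡ 1759·451 ≡ 205 (mod 1968).
x = 1745 + 9727·205 = 1995780.

1995780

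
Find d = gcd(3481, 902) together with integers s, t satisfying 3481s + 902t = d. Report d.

Repeated division:
3481 = 3×902 + 775
902 = 1×775 + 127
775 = 6×127 + 13
127 = 9×13 + 10
13 = 1×10 + 3
10 = 3×3 + 1
3 = 3×1 + 0
gcd(3481, 902) = 1.
Back-substituting:
1 = 10 − 3·3
1 = −3·13 + 4·10
1 = 4·127 − 39·13
1 = −39·775 + 238·127
1 = 238·902 − 277·775
1 = −277·3481 + 1069·902
So 1 = (-277)·3481 + (1069)·902.

1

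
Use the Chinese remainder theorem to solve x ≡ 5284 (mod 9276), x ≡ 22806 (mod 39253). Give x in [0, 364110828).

Write x = 5284 + 9276·k. Then 9276·k ≡ 22806 − 5284 ≡ 17522 (mod 39253).
Need 9276⁻¹ mod 39253. Extended Euclid on (39253, 9276):
39253 = 4*9276 + 2149
9276 = 4*2149 + 680
2149 = 3*680 + 109
680 = 6*109 + 26
109 = 4*26 + 5
26 = 5*5 + 1
5 = 5*1 + 0
Back-substitute:
1 = 26 − 5·5
1 = −5·109 + 21·26
1 = 21·680 − 131·109
1 = −131·2149 + 414·680
1 = 414·9276 − 1787·2149
1 = −1787·39253 + 7562·9276
9276⁻¹ ≡ 7562 (mod 39253), so k ≡ 7562·17522 ≡ 22489 (mod 39253).
x = 5284 + 9276·22489 = 208613248.

208613248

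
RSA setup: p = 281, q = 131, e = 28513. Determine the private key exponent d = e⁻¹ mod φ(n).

34577

φ(n) = (p−1)(q−1) = 280·130 = 36400.
Need d with 28513·d ≡ 1 (mod 36400). Apply the extended Euclidean algorithm:
36400 = 1×28513 + 7887
28513 = 3×7887 + 4852
7887 = 1×4852 + 3035
4852 = 1×3035 + 1817
3035 = 1×1817 + 1218
1817 = 1×1218 + 599
1218 = 2×599 + 20
599 = 29×20 + 19
20 = 1×19 + 1
19 = 19×1 + 0
Back-substitute:
1 = 20 − 19
1 = −599 + 30·20
1 = 30·1218 − 61·599
1 = −61·1817 + 91·1218
1 = 91·3035 − 152·1817
1 = −152·4852 + 243·3035
1 = 243·7887 − 395·4852
1 = −395·28513 + 1428·7887
1 = 1428·36400 − 1823·28513
So 28513·(-1823) ≡ 1 (mod 36400), hence d ≡ -1823 ≡ 34577 (mod 36400).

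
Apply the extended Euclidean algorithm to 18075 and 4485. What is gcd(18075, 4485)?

Euclidean algorithm:
18075 = 4*4485 + 135
4485 = 33*135 + 30
135 = 4*30 + 15
30 = 2*15 + 0
gcd(18075, 4485) = 15.
Express as a combination:
15 = 135 − 4·30
15 = −4·4485 + 133·135
15 = 133·18075 − 536·4485
So 15 = (133)·18075 + (-536)·4485.

15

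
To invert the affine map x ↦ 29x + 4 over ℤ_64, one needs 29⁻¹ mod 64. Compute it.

Run Euclid on (64, 29):
64 = 2×29 + 6
29 = 4×6 + 5
6 = 1×5 + 1
5 = 5×1 + 0
The gcd is 1. Working backward:
1 = 6 − 5
1 = −29 + 5·6
1 = 5·64 − 11·29
Hence 29⁻¹ ≡ -11 ≡ 53 (mod 64).

53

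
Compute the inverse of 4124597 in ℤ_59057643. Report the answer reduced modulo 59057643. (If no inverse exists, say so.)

40571081

gcd(59057643, 4124597) by repeated division:
59057643 = 14×4124597 + 1313285
4124597 = 3×1313285 + 184742
1313285 = 7×184742 + 20091
184742 = 9×20091 + 3923
20091 = 5×3923 + 476
3923 = 8×476 + 115
476 = 4×115 + 16
115 = 7×16 + 3
16 = 5×3 + 1
3 = 3×1 + 0
The gcd is 1. Working backward:
1 = 16 − 5·3
1 = −5·115 + 36·16
1 = 36·476 − 149·115
1 = −149·3923 + 1228·476
1 = 1228·20091 − 6289·3923
1 = −6289·184742 + 57829·20091
1 = 57829·1313285 − 411092·184742
1 = −411092·4124597 + 1291105·1313285
1 = 1291105·59057643 − 18486562·4124597
Thus 4124597·(-18486562) ≡ 1 (mod 59057643); reducing, -18486562 mod 59057643 = 40571081.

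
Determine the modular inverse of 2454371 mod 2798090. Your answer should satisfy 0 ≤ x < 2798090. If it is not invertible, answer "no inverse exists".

69521

Extended Euclidean algorithm:
2798090 = 1×2454371 + 343719
2454371 = 7×343719 + 48338
343719 = 7×48338 + 5353
48338 = 9×5353 + 161
5353 = 33×161 + 40
161 = 4×40 + 1
40 = 40×1 + 0
The gcd is 1. Working backward:
1 = 161 − 4·40
1 = −4·5353 + 133·161
1 = 133·48338 − 1201·5353
1 = −1201·343719 + 8540·48338
1 = 8540·2454371 − 60981·343719
1 = −60981·2798090 + 69521·2454371
So 2454371·69521 ≡ 1 (mod 2798090).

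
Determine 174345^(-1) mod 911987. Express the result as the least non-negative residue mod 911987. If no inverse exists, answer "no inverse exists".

Extended Euclidean algorithm:
911987 = 5*174345 + 40262
174345 = 4*40262 + 13297
40262 = 3*13297 + 371
13297 = 35*371 + 312
371 = 1*312 + 59
312 = 5*59 + 17
59 = 3*17 + 8
17 = 2*8 + 1
8 = 8*1 + 0
Since gcd(174345, 911987) = 1, back-substitute to write 1 as a combination:
1 = 17 − 2·8
1 = −2·59 + 7·17
1 = 7·312 − 37·59
1 = −37·371 + 44·312
1 = 44·13297 − 1577·371
1 = −1577·40262 + 4775·13297
1 = 4775·174345 − 20677·40262
1 = −20677·911987 + 108160·174345
So 174345·108160 ≡ 1 (mod 911987).

108160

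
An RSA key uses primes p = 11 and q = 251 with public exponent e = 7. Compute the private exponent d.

2143

φ(n) = (p−1)(q−1) = 10·250 = 2500.
Need d with 7·d ≡ 1 (mod 2500). Apply the extended Euclidean algorithm:
2500 = 357×7 + 1
7 = 7×1 + 0
Back-substitute:
1 = 2500 − 357·7
So 7·(-357) ≡ 1 (mod 2500), hence d ≡ -357 ≡ 2143 (mod 2500).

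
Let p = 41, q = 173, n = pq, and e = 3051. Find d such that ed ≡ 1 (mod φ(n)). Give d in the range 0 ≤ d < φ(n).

φ(n) = (p−1)(q−1) = 40·172 = 6880.
Need d with 3051·d ≡ 1 (mod 6880). Apply the extended Euclidean algorithm:
6880 = 2·3051 + 778
3051 = 3·778 + 717
778 = 1·717 + 61
717 = 11·61 + 46
61 = 1·46 + 15
46 = 3·15 + 1
15 = 15·1 + 0
Back-substitute:
1 = 46 − 3·15
1 = −3·61 + 4·46
1 = 4·717 − 47·61
1 = −47·778 + 51·717
1 = 51·3051 − 200·778
1 = −200·6880 + 451·3051
So 3051·451 ≡ 1 (mod 6880), hence d = 451.

451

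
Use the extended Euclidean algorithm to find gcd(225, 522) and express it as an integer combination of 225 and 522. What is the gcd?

9

Repeated division:
522 = 2*225 + 72
225 = 3*72 + 9
72 = 8*9 + 0
gcd(225, 522) = 9.
Express as a combination:
9 = 225 − 3·72
9 = −3·522 + 7·225
So 9 = (-3)·522 + (7)·225.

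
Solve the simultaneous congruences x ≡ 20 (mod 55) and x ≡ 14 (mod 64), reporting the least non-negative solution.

Write x = 20 + 55·k. Then 55·k ≡ 14 − 20 ≡ 58 (mod 64).
Need 55⁻¹ mod 64. Extended Euclid on (64, 55):
64 = 1×55 + 9
55 = 6×9 + 1
9 = 9×1 + 0
Back-substitute:
1 = 55 − 6·9
1 = −6·64 + 7·55
55⁻¹ ≡ 7 (mod 64), so k ≡ 7·58 ≡ 22 (mod 64).
x = 20 + 55·22 = 1230.

1230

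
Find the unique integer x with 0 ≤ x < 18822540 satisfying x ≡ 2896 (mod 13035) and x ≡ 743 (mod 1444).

Write x = 2896 + 13035·k. Then 13035·k ≡ 743 − 2896 ≡ 735 (mod 1444).
Need 13035⁻¹ mod 1444. Extended Euclid on (1444, 39):
1444 = 37×39 + 1
39 = 39×1 + 0
Back-substitute:
1 = 1444 − 37·39
13035⁻¹ ≡ 1407 (mod 1444), so k ≡ 1407·735 ≡ 241 (mod 1444).
x = 2896 + 13035·241 = 3144331.

3144331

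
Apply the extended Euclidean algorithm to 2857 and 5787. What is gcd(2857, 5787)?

1

Euclidean algorithm:
5787 = 2·2857 + 73
2857 = 39·73 + 10
73 = 7·10 + 3
10 = 3·3 + 1
3 = 3·1 + 0
gcd(2857, 5787) = 1.
Working backward:
1 = 10 − 3·3
1 = −3·73 + 22·10
1 = 22·2857 − 861·73
1 = −861·5787 + 1744·2857
So 1 = (-861)·5787 + (1744)·2857.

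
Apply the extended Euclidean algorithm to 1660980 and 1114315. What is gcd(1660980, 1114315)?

Euclidean algorithm:
1660980 = 1·1114315 + 546665
1114315 = 2·546665 + 20985
546665 = 26·20985 + 1055
20985 = 19·1055 + 940
1055 = 1·940 + 115
940 = 8·115 + 20
115 = 5·20 + 15
20 = 1·15 + 5
15 = 3·5 + 0
gcd(1660980, 1114315) = 5.
Express as a combination:
5 = 20 − 15
5 = −115 + 6·20
5 = 6·940 − 49·115
5 = −49·1055 + 55·940
5 = 55·20985 − 1094·1055
5 = −1094·546665 + 28499·20985
5 = 28499·1114315 − 58092·546665
5 = −58092·1660980 + 86591·1114315
So 5 = (-58092)·1660980 + (86591)·1114315.

5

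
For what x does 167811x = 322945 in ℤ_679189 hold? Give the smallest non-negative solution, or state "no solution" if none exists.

First find gcd(167811, 679189):
679189 = 4·167811 + 7945
167811 = 21·7945 + 966
7945 = 8·966 + 217
966 = 4·217 + 98
217 = 2·98 + 21
98 = 4·21 + 14
21 = 1·14 + 7
14 = 2·7 + 0
gcd = 7 and 7 | 322945, so solutions exist. Divide through by 7: 23973x ≡ 46135 (mod 97027).
Now find 23973⁻¹ mod 97027:
97027 = 4*23973 + 1135
23973 = 21*1135 + 138
1135 = 8*138 + 31
138 = 4*31 + 14
31 = 2*14 + 3
14 = 4*3 + 2
3 = 1*2 + 1
2 = 2*1 + 0
Back-substitute:
1 = 3 − 2
1 = −14 + 5·3
1 = 5·31 − 11·14
1 = −11·138 + 49·31
1 = 49·1135 − 403·138
1 = −403·23973 + 8512·1135
1 = 8512·97027 − 34451·23973
So 23973·(-34451) ≡ 1 (mod 97027), i.e. 23973⁻¹ ≡ 62576.
Then x ≡ 62576·46135 ≡ 2402 (mod 97027); the smallest non-negative solution is x = 2402.

2402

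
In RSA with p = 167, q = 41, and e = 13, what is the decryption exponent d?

φ(n) = (p−1)(q−1) = 166·40 = 6640.
Need d with 13·d ≡ 1 (mod 6640). Apply the extended Euclidean algorithm:
6640 = 510·13 + 10
13 = 1·10 + 3
10 = 3·3 + 1
3 = 3·1 + 0
Back-substitute:
1 = 10 − 3·3
1 = −3·13 + 4·10
1 = 4·6640 − 2043·13
So 13·(-2043) ≡ 1 (mod 6640), hence d ≡ -2043 ≡ 4597 (mod 6640).

4597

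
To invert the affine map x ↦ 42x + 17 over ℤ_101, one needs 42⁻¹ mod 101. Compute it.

Extended Euclidean algorithm:
101 = 2·42 + 17
42 = 2·17 + 8
17 = 2·8 + 1
8 = 8·1 + 0
The gcd is 1. Working backward:
1 = 17 − 2·8
1 = −2·42 + 5·17
1 = 5·101 − 12·42
So 42·(-12) ≡ 1 (mod 101), and -12 ≡ 89 (mod 101).

89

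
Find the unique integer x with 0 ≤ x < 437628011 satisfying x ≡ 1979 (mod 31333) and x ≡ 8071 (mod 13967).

176062106

Write x = 1979 + 31333·k. Then 31333·k ≡ 8071 − 1979 ≡ 6092 (mod 13967).
Need 31333⁻¹ mod 13967. Extended Euclid on (13967, 3399):
13967 = 4*3399 + 371
3399 = 9*371 + 60
371 = 6*60 + 11
60 = 5*11 + 5
11 = 2*5 + 1
5 = 5*1 + 0
Back-substitute:
1 = 11 − 2·5
1 = −2·60 + 11·11
1 = 11·371 − 68·60
1 = −68·3399 + 623·371
1 = 623·13967 − 2560·3399
31333⁻¹ ≡ 11407 (mod 13967), so k ≡ 11407·6092 ≡ 5619 (mod 13967).
x = 1979 + 31333·5619 = 176062106.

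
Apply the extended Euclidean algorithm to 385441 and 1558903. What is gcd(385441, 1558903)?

1

Apply Euclid's algorithm to 1558903 and 385441:
1558903 = 4·385441 + 17139
385441 = 22·17139 + 8383
17139 = 2·8383 + 373
8383 = 22·373 + 177
373 = 2·177 + 19
177 = 9·19 + 6
19 = 3·6 + 1
6 = 6·1 + 0
gcd(385441, 1558903) = 1.
Working backward:
1 = 19 − 3·6
1 = −3·177 + 28·19
1 = 28·373 − 59·177
1 = −59·8383 + 1326·373
1 = 1326·17139 − 2711·8383
1 = −2711·385441 + 60968·17139
1 = 60968·1558903 − 246583·385441
So 1 = (60968)·1558903 + (-246583)·385441.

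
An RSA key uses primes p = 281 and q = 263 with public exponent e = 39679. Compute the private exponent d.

159

φ(n) = (p−1)(q−1) = 280·262 = 73360.
Need d with 39679·d ≡ 1 (mod 73360). Apply the extended Euclidean algorithm:
73360 = 1×39679 + 33681
39679 = 1×33681 + 5998
33681 = 5×5998 + 3691
5998 = 1×3691 + 2307
3691 = 1×2307 + 1384
2307 = 1×1384 + 923
1384 = 1×923 + 461
923 = 2×461 + 1
461 = 461×1 + 0
Back-substitute:
1 = 923 − 2·461
1 = −2·1384 + 3·923
1 = 3·2307 − 5·1384
1 = −5·3691 + 8·2307
1 = 8·5998 − 13·3691
1 = −13·33681 + 73·5998
1 = 73·39679 − 86·33681
1 = −86·73360 + 159·39679
So 39679·159 ≡ 1 (mod 73360), hence d = 159.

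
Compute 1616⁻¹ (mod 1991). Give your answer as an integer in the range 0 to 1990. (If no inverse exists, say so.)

1253

Run Euclid on (1991, 1616):
1991 = 1*1616 + 375
1616 = 4*375 + 116
375 = 3*116 + 27
116 = 4*27 + 8
27 = 3*8 + 3
8 = 2*3 + 2
3 = 1*2 + 1
2 = 2*1 + 0
gcd = 1, so the inverse exists. Back-substitute:
1 = 3 − 2
1 = −8 + 3·3
1 = 3·27 − 10·8
1 = −10·116 + 43·27
1 = 43·375 − 139·116
1 = −139·1616 + 599·375
1 = 599·1991 − 738·1616
Hence 1616⁻¹ ≡ -738 ≡ 1253 (mod 1991).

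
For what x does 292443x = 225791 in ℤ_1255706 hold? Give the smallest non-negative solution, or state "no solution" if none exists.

First find gcd(292443, 1255706):
1255706 = 4*292443 + 85934
292443 = 3*85934 + 34641
85934 = 2*34641 + 16652
34641 = 2*16652 + 1337
16652 = 12*1337 + 608
1337 = 2*608 + 121
608 = 5*121 + 3
121 = 40*3 + 1
3 = 3*1 + 0
gcd = 1, so a unique solution mod 1255706 exists.
Back-substitute for the Bézout coefficients:
1 = 121 − 40·3
1 = −40·608 + 201·121
1 = 201·1337 − 442·608
1 = −442·16652 + 5505·1337
1 = 5505·34641 − 11452·16652
1 = −11452·85934 + 28409·34641
1 = 28409·292443 − 96679·85934
1 = −96679·1255706 + 415125·292443
So 292443·(415125) ≡ 1 (mod 1255706), giving 292443⁻¹ ≡ 415125.
x ≡ 292443⁻¹·225791 ≡ 415125·225791 ≡ 570211 (mod 1255706).

570211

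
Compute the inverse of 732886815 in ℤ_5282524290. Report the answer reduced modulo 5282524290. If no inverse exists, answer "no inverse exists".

no inverse exists

Compute gcd(732886815, 5282524290):
5282524290 = 7·732886815 + 152316585
732886815 = 4·152316585 + 123620475
152316585 = 1·123620475 + 28696110
123620475 = 4·28696110 + 8836035
28696110 = 3·8836035 + 2188005
8836035 = 4·2188005 + 84015
2188005 = 26·84015 + 3615
84015 = 23·3615 + 870
3615 = 4·870 + 135
870 = 6·135 + 60
135 = 2·60 + 15
60 = 4·15 + 0
Since gcd = 15 > 1, 732886815 is not a unit mod 5282524290.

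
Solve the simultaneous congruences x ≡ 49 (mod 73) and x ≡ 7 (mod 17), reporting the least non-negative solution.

925

Write x = 49 + 73·k. Then 73·k ≡ 7 − 49 ≡ 9 (mod 17).
Need 73⁻¹ mod 17. Extended Euclid on (17, 5):
17 = 3·5 + 2
5 = 2·2 + 1
2 = 2·1 + 0
Back-substitute:
1 = 5 − 2·2
1 = −2·17 + 7·5
73⁻¹ ≡ 7 (mod 17), so k ≡ 7·9 ≡ 12 (mod 17).
x = 49 + 73·12 = 925.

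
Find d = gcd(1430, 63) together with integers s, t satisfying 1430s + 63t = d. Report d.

Apply Euclid's algorithm to 1430 and 63:
1430 = 22×63 + 44
63 = 1×44 + 19
44 = 2×19 + 6
19 = 3×6 + 1
6 = 6×1 + 0
gcd(1430, 63) = 1.
Working backward:
1 = 19 − 3·6
1 = −3·44 + 7·19
1 = 7·63 − 10·44
1 = −10·1430 + 227·63
So 1 = (-10)·1430 + (227)·63.

1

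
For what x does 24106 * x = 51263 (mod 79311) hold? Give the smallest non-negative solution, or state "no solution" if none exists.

35216

First find gcd(24106, 79311):
79311 = 3×24106 + 6993
24106 = 3×6993 + 3127
6993 = 2×3127 + 739
3127 = 4×739 + 171
739 = 4×171 + 55
171 = 3×55 + 6
55 = 9×6 + 1
6 = 6×1 + 0
gcd = 1, so a unique solution mod 79311 exists.
Back-substitute for the Bézout coefficients:
1 = 55 − 9·6
1 = −9·171 + 28·55
1 = 28·739 − 121·171
1 = −121·3127 + 512·739
1 = 512·6993 − 1145·3127
1 = −1145·24106 + 3947·6993
1 = 3947·79311 − 12986·24106
So 24106·(-12986) ≡ 1 (mod 79311), giving 24106⁻¹ ≡ 66325.
x ≡ 24106⁻¹·51263 ≡ 66325·51263 ≡ 35216 (mod 79311).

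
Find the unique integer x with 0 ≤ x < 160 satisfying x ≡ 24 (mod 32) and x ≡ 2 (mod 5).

152

Write x = 24 + 32·k. Then 32·k ≡ 2 − 24 ≡ 3 (mod 5).
Need 32⁻¹ mod 5. Extended Euclid on (5, 2):
5 = 2*2 + 1
2 = 2*1 + 0
Back-substitute:
1 = 5 − 2·2
32⁻¹ ≡ 3 (mod 5), so k ≡ 3·3 ≡ 4 (mod 5).
x = 24 + 32·4 = 152.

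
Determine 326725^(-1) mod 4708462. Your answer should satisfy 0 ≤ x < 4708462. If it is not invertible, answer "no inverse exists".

4196537

Apply the Euclidean algorithm to 4708462 and 326725:
4708462 = 14×326725 + 134312
326725 = 2×134312 + 58101
134312 = 2×58101 + 18110
58101 = 3×18110 + 3771
18110 = 4×3771 + 3026
3771 = 1×3026 + 745
3026 = 4×745 + 46
745 = 16×46 + 9
46 = 5×9 + 1
9 = 9×1 + 0
The gcd is 1. Working backward:
1 = 46 − 5·9
1 = −5·745 + 81·46
1 = 81·3026 − 329·745
1 = −329·3771 + 410·3026
1 = 410·18110 − 1969·3771
1 = −1969·58101 + 6317·18110
1 = 6317·134312 − 14603·58101
1 = −14603·326725 + 35523·134312
1 = 35523·4708462 − 511925·326725
Hence 326725⁻¹ ≡ -511925 ≡ 4196537 (mod 4708462).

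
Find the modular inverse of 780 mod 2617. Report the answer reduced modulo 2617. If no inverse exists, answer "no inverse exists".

359

Extended Euclidean algorithm:
2617 = 3·780 + 277
780 = 2·277 + 226
277 = 1·226 + 51
226 = 4·51 + 22
51 = 2·22 + 7
22 = 3·7 + 1
7 = 7·1 + 0
Since gcd(780, 2617) = 1, back-substitute to write 1 as a combination:
1 = 22 − 3·7
1 = −3·51 + 7·22
1 = 7·226 − 31·51
1 = −31·277 + 38·226
1 = 38·780 − 107·277
1 = −107·2617 + 359·780
So 780·359 ≡ 1 (mod 2617).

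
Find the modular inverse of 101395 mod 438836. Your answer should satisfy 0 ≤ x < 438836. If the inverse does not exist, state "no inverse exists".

144031

Run Euclid on (438836, 101395):
438836 = 4*101395 + 33256
101395 = 3*33256 + 1627
33256 = 20*1627 + 716
1627 = 2*716 + 195
716 = 3*195 + 131
195 = 1*131 + 64
131 = 2*64 + 3
64 = 21*3 + 1
3 = 3*1 + 0
Since gcd(101395, 438836) = 1, back-substitute to write 1 as a combination:
1 = 64 − 21·3
1 = −21·131 + 43·64
1 = 43·195 − 64·131
1 = −64·716 + 235·195
1 = 235·1627 − 534·716
1 = −534·33256 + 10915·1627
1 = 10915·101395 − 33279·33256
1 = −33279·438836 + 144031·101395
So 101395·144031 ≡ 1 (mod 438836).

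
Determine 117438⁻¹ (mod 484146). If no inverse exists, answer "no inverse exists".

no inverse exists

Euclidean algorithm on 484146, 117438:
484146 = 4*117438 + 14394
117438 = 8*14394 + 2286
14394 = 6*2286 + 678
2286 = 3*678 + 252
678 = 2*252 + 174
252 = 1*174 + 78
174 = 2*78 + 18
78 = 4*18 + 6
18 = 3*6 + 0
The gcd is 6, not 1, hence no inverse exists.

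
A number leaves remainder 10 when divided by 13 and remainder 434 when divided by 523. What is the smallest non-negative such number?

Write x = 10 + 13·k. Then 13·k ≡ 434 − 10 ≡ 424 (mod 523).
Need 13⁻¹ mod 523. Extended Euclid on (523, 13):
523 = 40×13 + 3
13 = 4×3 + 1
3 = 3×1 + 0
Back-substitute:
1 = 13 − 4·3
1 = −4·523 + 161·13
13⁻¹ ≡ 161 (mod 523), so k ≡ 161·424 ≡ 274 (mod 523).
x = 10 + 13·274 = 3572.

3572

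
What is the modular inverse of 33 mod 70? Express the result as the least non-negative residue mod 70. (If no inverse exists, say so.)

17

Apply the Euclidean algorithm to 70 and 33:
70 = 2·33 + 4
33 = 8·4 + 1
4 = 4·1 + 0
The gcd is 1. Working backward:
1 = 33 − 8·4
1 = −8·70 + 17·33
So 33·17 ≡ 1 (mod 70).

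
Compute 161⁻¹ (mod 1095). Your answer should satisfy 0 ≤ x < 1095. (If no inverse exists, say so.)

gcd(1095, 161) by repeated division:
1095 = 6*161 + 129
161 = 1*129 + 32
129 = 4*32 + 1
32 = 32*1 + 0
Since gcd(161, 1095) = 1, back-substitute to write 1 as a combination:
1 = 129 − 4·32
1 = −4·161 + 5·129
1 = 5·1095 − 34·161
Thus 161·(-34) ≡ 1 (mod 1095); reducing, -34 mod 1095 = 1061.

1061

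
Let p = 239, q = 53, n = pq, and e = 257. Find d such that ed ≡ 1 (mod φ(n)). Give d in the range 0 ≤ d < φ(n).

10209

φ(n) = (p−1)(q−1) = 238·52 = 12376.
Need d with 257·d ≡ 1 (mod 12376). Apply the extended Euclidean algorithm:
12376 = 48*257 + 40
257 = 6*40 + 17
40 = 2*17 + 6
17 = 2*6 + 5
6 = 1*5 + 1
5 = 5*1 + 0
Back-substitute:
1 = 6 − 5
1 = −17 + 3·6
1 = 3·40 − 7·17
1 = −7·257 + 45·40
1 = 45·12376 − 2167·257
So 257·(-2167) ≡ 1 (mod 12376), hence d ≡ -2167 ≡ 10209 (mod 12376).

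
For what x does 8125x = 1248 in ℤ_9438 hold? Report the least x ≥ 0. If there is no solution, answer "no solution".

First find gcd(8125, 9438):
9438 = 1·8125 + 1313
8125 = 6·1313 + 247
1313 = 5·247 + 78
247 = 3·78 + 13
78 = 6·13 + 0
gcd = 13 and 13 | 1248, so solutions exist. Divide through by 13: 625x ≡ 96 (mod 726).
Now find 625⁻¹ mod 726:
726 = 1×625 + 101
625 = 6×101 + 19
101 = 5×19 + 6
19 = 3×6 + 1
6 = 6×1 + 0
Back-substitute:
1 = 19 − 3·6
1 = −3·101 + 16·19
1 = 16·625 − 99·101
1 = −99·726 + 115·625
So 625⁻¹ ≡ 115 (mod 726).
Then x ≡ 115·96 ≡ 150 (mod 726); the smallest non-negative solution is x = 150.

150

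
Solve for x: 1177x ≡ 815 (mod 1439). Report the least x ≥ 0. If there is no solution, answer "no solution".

277

First find gcd(1177, 1439):
1439 = 1·1177 + 262
1177 = 4·262 + 129
262 = 2·129 + 4
129 = 32·4 + 1
4 = 4·1 + 0
gcd = 1, so a unique solution mod 1439 exists.
Back-substitute for the Bézout coefficients:
1 = 129 − 32·4
1 = −32·262 + 65·129
1 = 65·1177 − 292·262
1 = −292·1439 + 357·1177
So 1177·(357) ≡ 1 (mod 1439), giving 1177⁻¹ ≡ 357.
x ≡ 1177⁻¹·815 ≡ 357·815 ≡ 277 (mod 1439).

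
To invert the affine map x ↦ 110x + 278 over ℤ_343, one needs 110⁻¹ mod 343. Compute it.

Extended Euclidean algorithm:
343 = 3*110 + 13
110 = 8*13 + 6
13 = 2*6 + 1
6 = 6*1 + 0
gcd = 1, so the inverse exists. Back-substitute:
1 = 13 − 2·6
1 = −2·110 + 17·13
1 = 17·343 − 53·110
Hence 110⁻¹ ≡ -53 ≡ 290 (mod 343).

290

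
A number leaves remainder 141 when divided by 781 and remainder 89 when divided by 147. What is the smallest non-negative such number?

Write x = 141 + 781·k. Then 781·k ≡ 89 − 141 ≡ 95 (mod 147).
Need 781⁻¹ mod 147. Extended Euclid on (147, 46):
147 = 3*46 + 9
46 = 5*9 + 1
9 = 9*1 + 0
Back-substitute:
1 = 46 − 5·9
1 = −5·147 + 16·46
781⁻¹ ≡ 16 (mod 147), so k ≡ 16·95 ≡ 50 (mod 147).
x = 141 + 781·50 = 39191.

39191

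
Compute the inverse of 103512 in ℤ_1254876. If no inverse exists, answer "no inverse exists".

no inverse exists

Compute gcd(103512, 1254876):
1254876 = 12×103512 + 12732
103512 = 8×12732 + 1656
12732 = 7×1656 + 1140
1656 = 1×1140 + 516
1140 = 2×516 + 108
516 = 4×108 + 84
108 = 1×84 + 24
84 = 3×24 + 12
24 = 2×12 + 0
The gcd is 12, not 1, hence no inverse exists.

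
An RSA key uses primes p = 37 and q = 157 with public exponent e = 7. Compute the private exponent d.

φ(n) = (p−1)(q−1) = 36·156 = 5616.
Need d with 7·d ≡ 1 (mod 5616). Apply the extended Euclidean algorithm:
5616 = 802*7 + 2
7 = 3*2 + 1
2 = 2*1 + 0
Back-substitute:
1 = 7 − 3·2
1 = −3·5616 + 2407·7
So 7·2407 ≡ 1 (mod 5616), hence d = 2407.

2407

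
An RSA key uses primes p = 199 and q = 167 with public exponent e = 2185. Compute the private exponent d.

φ(n) = (p−1)(q−1) = 198·166 = 32868.
Need d with 2185·d ≡ 1 (mod 32868). Apply the extended Euclidean algorithm:
32868 = 15·2185 + 93
2185 = 23·93 + 46
93 = 2·46 + 1
46 = 46·1 + 0
Back-substitute:
1 = 93 − 2·46
1 = −2·2185 + 47·93
1 = 47·32868 − 707·2185
So 2185·(-707) ≡ 1 (mod 32868), hence d ≡ -707 ≡ 32161 (mod 32868).

32161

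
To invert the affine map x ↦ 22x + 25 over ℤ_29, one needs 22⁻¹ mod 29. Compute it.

4

Run Euclid on (29, 22):
29 = 1×22 + 7
22 = 3×7 + 1
7 = 7×1 + 0
gcd = 1, so the inverse exists. Back-substitute:
1 = 22 − 3·7
1 = −3·29 + 4·22
So 22·4 ≡ 1 (mod 29).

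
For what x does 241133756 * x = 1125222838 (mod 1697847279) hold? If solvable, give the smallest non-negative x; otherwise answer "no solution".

517768271

First find gcd(241133756, 1697847279):
1697847279 = 7×241133756 + 9910987
241133756 = 24×9910987 + 3270068
9910987 = 3×3270068 + 100783
3270068 = 32×100783 + 45012
100783 = 2×45012 + 10759
45012 = 4×10759 + 1976
10759 = 5×1976 + 879
1976 = 2×879 + 218
879 = 4×218 + 7
218 = 31×7 + 1
7 = 7×1 + 0
gcd = 1, so a unique solution mod 1697847279 exists.
Back-substitute for the Bézout coefficients:
1 = 218 − 31·7
1 = −31·879 + 125·218
1 = 125·1976 − 281·879
1 = −281·10759 + 1530·1976
1 = 1530·45012 − 6401·10759
1 = −6401·100783 + 14332·45012
1 = 14332·3270068 − 465025·100783
1 = −465025·9910987 + 1409407·3270068
1 = 1409407·241133756 − 34290793·9910987
1 = −34290793·1697847279 + 241444958·241133756
So 241133756·(241444958) ≡ 1 (mod 1697847279), giving 241133756⁻¹ ≡ 241444958.
x ≡ 241133756⁻¹·1125222838 ≡ 241444958·1125222838 ≡ 517768271 (mod 1697847279).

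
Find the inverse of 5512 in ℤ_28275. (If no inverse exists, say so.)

no inverse exists

Compute gcd(5512, 28275):
28275 = 5×5512 + 715
5512 = 7×715 + 507
715 = 1×507 + 208
507 = 2×208 + 91
208 = 2×91 + 26
91 = 3×26 + 13
26 = 2×13 + 0
The gcd is 13, not 1, hence no inverse exists.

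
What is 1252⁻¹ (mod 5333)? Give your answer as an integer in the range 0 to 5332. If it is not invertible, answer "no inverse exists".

1444

Extended Euclidean algorithm:
5333 = 4*1252 + 325
1252 = 3*325 + 277
325 = 1*277 + 48
277 = 5*48 + 37
48 = 1*37 + 11
37 = 3*11 + 4
11 = 2*4 + 3
4 = 1*3 + 1
3 = 3*1 + 0
The gcd is 1. Working backward:
1 = 4 − 3
1 = −11 + 3·4
1 = 3·37 − 10·11
1 = −10·48 + 13·37
1 = 13·277 − 75·48
1 = −75·325 + 88·277
1 = 88·1252 − 339·325
1 = −339·5333 + 1444·1252
So 1252·1444 ≡ 1 (mod 5333).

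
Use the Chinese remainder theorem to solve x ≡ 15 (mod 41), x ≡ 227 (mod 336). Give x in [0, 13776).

Write x = 15 + 41·k. Then 41·k ≡ 227 − 15 ≡ 212 (mod 336).
Need 41⁻¹ mod 336. Extended Euclid on (336, 41):
336 = 8*41 + 8
41 = 5*8 + 1
8 = 8*1 + 0
Back-substitute:
1 = 41 − 5·8
1 = −5·336 + 41·41
41⁻¹ ≡ 41 (mod 336), so k ≡ 41·212 ≡ 292 (mod 336).
x = 15 + 41·292 = 11987.

11987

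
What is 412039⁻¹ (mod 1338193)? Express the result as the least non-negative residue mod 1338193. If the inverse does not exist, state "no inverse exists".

Extended Euclidean algorithm:
1338193 = 3×412039 + 102076
412039 = 4×102076 + 3735
102076 = 27×3735 + 1231
3735 = 3×1231 + 42
1231 = 29×42 + 13
42 = 3×13 + 3
13 = 4×3 + 1
3 = 3×1 + 0
The gcd is 1. Working backward:
1 = 13 − 4·3
1 = −4·42 + 13·13
1 = 13·1231 − 381·42
1 = −381·3735 + 1156·1231
1 = 1156·102076 − 31593·3735
1 = −31593·412039 + 127528·102076
1 = 127528·1338193 − 414177·412039
So 412039·(-414177) ≡ 1 (mod 1338193), and -414177 ≡ 924016 (mod 1338193).

924016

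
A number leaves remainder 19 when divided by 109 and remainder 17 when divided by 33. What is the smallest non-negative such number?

1436

Write x = 19 + 109·k. Then 109·k ≡ 17 − 19 ≡ 31 (mod 33).
Need 109⁻¹ mod 33. Extended Euclid on (33, 10):
33 = 3*10 + 3
10 = 3*3 + 1
3 = 3*1 + 0
Back-substitute:
1 = 10 − 3·3
1 = −3·33 + 10·10
109⁻¹ ≡ 10 (mod 33), so k ≡ 10·31 ≡ 13 (mod 33).
x = 19 + 109·13 = 1436.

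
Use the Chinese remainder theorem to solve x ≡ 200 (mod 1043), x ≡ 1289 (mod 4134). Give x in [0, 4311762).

Write x = 200 + 1043·k. Then 1043·k ≡ 1289 − 200 ≡ 1089 (mod 4134).
Need 1043⁻¹ mod 4134. Extended Euclid on (4134, 1043):
4134 = 3·1043 + 1005
1043 = 1·1005 + 38
1005 = 26·38 + 17
38 = 2·17 + 4
17 = 4·4 + 1
4 = 4·1 + 0
Back-substitute:
1 = 17 − 4·4
1 = −4·38 + 9·17
1 = 9·1005 − 238·38
1 = −238·1043 + 247·1005
1 = 247·4134 − 979·1043
1043⁻¹ ≡ 3155 (mod 4134), so k ≡ 3155·1089 ≡ 441 (mod 4134).
x = 200 + 1043·441 = 460163.

460163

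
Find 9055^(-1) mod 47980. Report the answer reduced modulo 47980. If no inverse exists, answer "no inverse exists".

Euclidean algorithm on 47980, 9055:
47980 = 5·9055 + 2705
9055 = 3·2705 + 940
2705 = 2·940 + 825
940 = 1·825 + 115
825 = 7·115 + 20
115 = 5·20 + 15
20 = 1·15 + 5
15 = 3·5 + 0
The gcd is 5, not 1, hence no inverse exists.

no inverse exists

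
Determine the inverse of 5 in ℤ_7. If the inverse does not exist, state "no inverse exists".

3

Extended Euclidean algorithm:
7 = 1*5 + 2
5 = 2*2 + 1
2 = 2*1 + 0
The gcd is 1. Working backward:
1 = 5 − 2·2
1 = −2·7 + 3·5
So 5·3 ≡ 1 (mod 7).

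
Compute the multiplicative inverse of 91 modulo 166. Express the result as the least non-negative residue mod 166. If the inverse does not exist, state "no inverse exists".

gcd(166, 91) by repeated division:
166 = 1·91 + 75
91 = 1·75 + 16
75 = 4·16 + 11
16 = 1·11 + 5
11 = 2·5 + 1
5 = 5·1 + 0
The gcd is 1. Working backward:
1 = 11 − 2·5
1 = −2·16 + 3·11
1 = 3·75 − 14·16
1 = −14·91 + 17·75
1 = 17·166 − 31·91
So 91·(-31) ≡ 1 (mod 166), and -31 ≡ 135 (mod 166).

135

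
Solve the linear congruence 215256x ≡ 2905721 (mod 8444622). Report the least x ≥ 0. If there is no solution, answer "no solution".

no solution

gcd(215256, 8444622):
8444622 = 39×215256 + 49638
215256 = 4×49638 + 16704
49638 = 2×16704 + 16230
16704 = 1×16230 + 474
16230 = 34×474 + 114
474 = 4×114 + 18
114 = 6×18 + 6
18 = 3×6 + 0
gcd = 6, but 6 ∤ 2905721, so the congruence has no solution.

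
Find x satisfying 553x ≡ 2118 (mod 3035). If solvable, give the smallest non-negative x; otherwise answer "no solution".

First find gcd(553, 3035):
3035 = 5×553 + 270
553 = 2×270 + 13
270 = 20×13 + 10
13 = 1×10 + 3
10 = 3×3 + 1
3 = 3×1 + 0
gcd = 1, so a unique solution mod 3035 exists.
Back-substitute for the Bézout coefficients:
1 = 10 − 3·3
1 = −3·13 + 4·10
1 = 4·270 − 83·13
1 = −83·553 + 170·270
1 = 170·3035 − 933·553
So 553·(-933) ≡ 1 (mod 3035), giving 553⁻¹ ≡ 2102.
x ≡ 553⁻¹·2118 ≡ 2102·2118 ≡ 2726 (mod 3035).

2726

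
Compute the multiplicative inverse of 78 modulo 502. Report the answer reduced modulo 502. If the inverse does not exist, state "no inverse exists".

Euclidean algorithm on 502, 78:
502 = 6·78 + 34
78 = 2·34 + 10
34 = 3·10 + 4
10 = 2·4 + 2
4 = 2·2 + 0
The gcd is 2, not 1, hence no inverse exists.

no inverse exists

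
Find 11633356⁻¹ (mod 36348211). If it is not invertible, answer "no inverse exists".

Extended Euclidean algorithm:
36348211 = 3*11633356 + 1448143
11633356 = 8*1448143 + 48212
1448143 = 30*48212 + 1783
48212 = 27*1783 + 71
1783 = 25*71 + 8
71 = 8*8 + 7
8 = 1*7 + 1
7 = 7*1 + 0
The gcd is 1. Working backward:
1 = 8 − 7
1 = −71 + 9·8
1 = 9·1783 − 226·71
1 = −226·48212 + 6111·1783
1 = 6111·1448143 − 183556·48212
1 = −183556·11633356 + 1474559·1448143
1 = 1474559·36348211 − 4607233·11633356
So 11633356·(-4607233) ≡ 1 (mod 36348211), and -4607233 ≡ 31740978 (mod 36348211).

31740978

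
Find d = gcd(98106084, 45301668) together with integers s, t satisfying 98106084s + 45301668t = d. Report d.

12

Apply Euclid's algorithm to 98106084 and 45301668:
98106084 = 2*45301668 + 7502748
45301668 = 6*7502748 + 285180
7502748 = 26*285180 + 88068
285180 = 3*88068 + 20976
88068 = 4*20976 + 4164
20976 = 5*4164 + 156
4164 = 26*156 + 108
156 = 1*108 + 48
108 = 2*48 + 12
48 = 4*12 + 0
gcd(98106084, 45301668) = 12.
Back-substituting:
12 = 108 − 2·48
12 = −2·156 + 3·108
12 = 3·4164 − 80·156
12 = −80·20976 + 403·4164
12 = 403·88068 − 1692·20976
12 = −1692·285180 + 5479·88068
12 = 5479·7502748 − 144146·285180
12 = −144146·45301668 + 870355·7502748
12 = 870355·98106084 − 1884856·45301668
So 12 = (870355)·98106084 + (-1884856)·45301668.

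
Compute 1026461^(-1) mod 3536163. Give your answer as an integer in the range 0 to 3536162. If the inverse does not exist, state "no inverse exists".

440654

gcd(3536163, 1026461) by repeated division:
3536163 = 3·1026461 + 456780
1026461 = 2·456780 + 112901
456780 = 4·112901 + 5176
112901 = 21·5176 + 4205
5176 = 1·4205 + 971
4205 = 4·971 + 321
971 = 3·321 + 8
321 = 40·8 + 1
8 = 8·1 + 0
Since gcd(1026461, 3536163) = 1, back-substitute to write 1 as a combination:
1 = 321 − 40·8
1 = −40·971 + 121·321
1 = 121·4205 − 524·971
1 = −524·5176 + 645·4205
1 = 645·112901 − 14069·5176
1 = −14069·456780 + 56921·112901
1 = 56921·1026461 − 127911·456780
1 = −127911·3536163 + 440654·1026461
So 1026461·440654 ≡ 1 (mod 3536163).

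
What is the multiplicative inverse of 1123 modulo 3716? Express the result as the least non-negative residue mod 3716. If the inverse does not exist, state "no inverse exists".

3127

gcd(3716, 1123) by repeated division:
3716 = 3·1123 + 347
1123 = 3·347 + 82
347 = 4·82 + 19
82 = 4·19 + 6
19 = 3·6 + 1
6 = 6·1 + 0
Since gcd(1123, 3716) = 1, back-substitute to write 1 as a combination:
1 = 19 − 3·6
1 = −3·82 + 13·19
1 = 13·347 − 55·82
1 = −55·1123 + 178·347
1 = 178·3716 − 589·1123
Hence 1123⁻¹ ≡ -589 ≡ 3127 (mod 3716).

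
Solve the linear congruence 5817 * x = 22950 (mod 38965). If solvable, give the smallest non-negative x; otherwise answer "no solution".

First find gcd(5817, 38965):
38965 = 6·5817 + 4063
5817 = 1·4063 + 1754
4063 = 2·1754 + 555
1754 = 3·555 + 89
555 = 6·89 + 21
89 = 4·21 + 5
21 = 4·5 + 1
5 = 5·1 + 0
gcd = 1, so a unique solution mod 38965 exists.
Back-substitute for the Bézout coefficients:
1 = 21 − 4·5
1 = −4·89 + 17·21
1 = 17·555 − 106·89
1 = −106·1754 + 335·555
1 = 335·4063 − 776·1754
1 = −776·5817 + 1111·4063
1 = 1111·38965 − 7442·5817
So 5817·(-7442) ≡ 1 (mod 38965), giving 5817⁻¹ ≡ 31523.
x ≡ 5817⁻¹·22950 ≡ 31523·22950 ≡ 28660 (mod 38965).

28660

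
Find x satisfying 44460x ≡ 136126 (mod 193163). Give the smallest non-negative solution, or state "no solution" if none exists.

99313

First find gcd(44460, 193163):
193163 = 4*44460 + 15323
44460 = 2*15323 + 13814
15323 = 1*13814 + 1509
13814 = 9*1509 + 233
1509 = 6*233 + 111
233 = 2*111 + 11
111 = 10*11 + 1
11 = 11*1 + 0
gcd = 1, so a unique solution mod 193163 exists.
Back-substitute for the Bézout coefficients:
1 = 111 − 10·11
1 = −10·233 + 21·111
1 = 21·1509 − 136·233
1 = −136·13814 + 1245·1509
1 = 1245·15323 − 1381·13814
1 = −1381·44460 + 4007·15323
1 = 4007·193163 − 17409·44460
So 44460·(-17409) ≡ 1 (mod 193163), giving 44460⁻¹ ≡ 175754.
x ≡ 44460⁻¹·136126 ≡ 175754·136126 ≡ 99313 (mod 193163).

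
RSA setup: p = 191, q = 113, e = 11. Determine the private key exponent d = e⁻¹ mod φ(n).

17411

φ(n) = (p−1)(q−1) = 190·112 = 21280.
Need d with 11·d ≡ 1 (mod 21280). Apply the extended Euclidean algorithm:
21280 = 1934*11 + 6
11 = 1*6 + 5
6 = 1*5 + 1
5 = 5*1 + 0
Back-substitute:
1 = 6 − 5
1 = −11 + 2·6
1 = 2·21280 − 3869·11
So 11·(-3869) ≡ 1 (mod 21280), hence d ≡ -3869 ≡ 17411 (mod 21280).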